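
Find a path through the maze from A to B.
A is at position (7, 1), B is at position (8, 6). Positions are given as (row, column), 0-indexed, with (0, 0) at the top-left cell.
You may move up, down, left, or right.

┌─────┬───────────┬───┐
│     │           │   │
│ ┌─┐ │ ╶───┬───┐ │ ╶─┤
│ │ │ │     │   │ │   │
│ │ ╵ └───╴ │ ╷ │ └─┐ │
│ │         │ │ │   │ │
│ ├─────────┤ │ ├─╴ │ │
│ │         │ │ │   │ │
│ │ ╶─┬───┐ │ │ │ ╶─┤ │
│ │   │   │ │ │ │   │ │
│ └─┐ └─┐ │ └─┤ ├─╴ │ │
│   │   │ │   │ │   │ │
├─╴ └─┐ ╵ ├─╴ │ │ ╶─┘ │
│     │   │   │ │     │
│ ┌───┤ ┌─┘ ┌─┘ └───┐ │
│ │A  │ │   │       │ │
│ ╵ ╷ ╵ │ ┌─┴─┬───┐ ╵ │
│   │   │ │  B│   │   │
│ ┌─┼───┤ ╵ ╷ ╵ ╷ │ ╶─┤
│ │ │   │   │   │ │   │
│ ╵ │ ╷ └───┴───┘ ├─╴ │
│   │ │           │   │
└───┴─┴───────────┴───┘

Finding the shortest path from (7, 1) to (8, 6):
Path length: 26 steps
Directions: right → down → right → up → up → up → left → up → left → up → right → right → right → right → down → down → right → down → left → down → left → down → down → right → up → right

Solution:

┌─────┬───────────┬───┐
│     │           │   │
│ ┌─┐ │ ╶───┬───┐ │ ╶─┤
│ │ │ │     │   │ │   │
│ │ ╵ └───╴ │ ╷ │ └─┐ │
│ │         │ │ │   │ │
│ ├─────────┤ │ ├─╴ │ │
│ │↱ → → → ↓│ │ │   │ │
│ │ ╶─┬───┐ │ │ │ ╶─┤ │
│ │↑ ↰│   │↓│ │ │   │ │
│ └─┐ └─┐ │ └─┤ ├─╴ │ │
│   │↑ ↰│ │↳ ↓│ │   │ │
├─╴ └─┐ ╵ ├─╴ │ │ ╶─┘ │
│     │↑  │↓ ↲│ │     │
│ ┌───┤ ┌─┘ ┌─┘ └───┐ │
│ │A ↓│↑│↓ ↲│       │ │
│ ╵ ╷ ╵ │ ┌─┴─┬───┐ ╵ │
│   │↳ ↑│↓│↱ B│   │   │
│ ┌─┼───┤ ╵ ╷ ╵ ╷ │ ╶─┤
│ │ │   │↳ ↑│   │ │   │
│ ╵ │ ╷ └───┴───┘ ├─╴ │
│   │ │           │   │
└───┴─┴───────────┴───┘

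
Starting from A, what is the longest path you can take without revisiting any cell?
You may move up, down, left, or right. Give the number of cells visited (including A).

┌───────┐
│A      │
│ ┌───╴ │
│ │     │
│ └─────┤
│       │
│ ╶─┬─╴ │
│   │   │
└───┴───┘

Finding longest simple path using DFS:
Start: (0, 0)
Longest path visits 8 cells
Path: A → down → down → right → right → right → down → left

Solution:

┌───────┐
│A      │
│ ┌───╴ │
│↓│     │
│ └─────┤
│↳ → → ↓│
│ ╶─┬─╴ │
│   │B ↲│
└───┴───┘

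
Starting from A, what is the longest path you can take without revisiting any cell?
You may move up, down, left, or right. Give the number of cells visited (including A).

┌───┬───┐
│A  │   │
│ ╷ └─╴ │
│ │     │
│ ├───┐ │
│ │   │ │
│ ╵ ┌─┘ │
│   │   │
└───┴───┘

Finding longest simple path using DFS:
Start: (0, 0)
Longest path visits 8 cells
Path: A → right → down → right → right → down → down → left

Solution:

┌───┬───┐
│A ↓│   │
│ ╷ └─╴ │
│ │↳ → ↓│
│ ├───┐ │
│ │   │↓│
│ ╵ ┌─┘ │
│   │B ↲│
└───┴───┘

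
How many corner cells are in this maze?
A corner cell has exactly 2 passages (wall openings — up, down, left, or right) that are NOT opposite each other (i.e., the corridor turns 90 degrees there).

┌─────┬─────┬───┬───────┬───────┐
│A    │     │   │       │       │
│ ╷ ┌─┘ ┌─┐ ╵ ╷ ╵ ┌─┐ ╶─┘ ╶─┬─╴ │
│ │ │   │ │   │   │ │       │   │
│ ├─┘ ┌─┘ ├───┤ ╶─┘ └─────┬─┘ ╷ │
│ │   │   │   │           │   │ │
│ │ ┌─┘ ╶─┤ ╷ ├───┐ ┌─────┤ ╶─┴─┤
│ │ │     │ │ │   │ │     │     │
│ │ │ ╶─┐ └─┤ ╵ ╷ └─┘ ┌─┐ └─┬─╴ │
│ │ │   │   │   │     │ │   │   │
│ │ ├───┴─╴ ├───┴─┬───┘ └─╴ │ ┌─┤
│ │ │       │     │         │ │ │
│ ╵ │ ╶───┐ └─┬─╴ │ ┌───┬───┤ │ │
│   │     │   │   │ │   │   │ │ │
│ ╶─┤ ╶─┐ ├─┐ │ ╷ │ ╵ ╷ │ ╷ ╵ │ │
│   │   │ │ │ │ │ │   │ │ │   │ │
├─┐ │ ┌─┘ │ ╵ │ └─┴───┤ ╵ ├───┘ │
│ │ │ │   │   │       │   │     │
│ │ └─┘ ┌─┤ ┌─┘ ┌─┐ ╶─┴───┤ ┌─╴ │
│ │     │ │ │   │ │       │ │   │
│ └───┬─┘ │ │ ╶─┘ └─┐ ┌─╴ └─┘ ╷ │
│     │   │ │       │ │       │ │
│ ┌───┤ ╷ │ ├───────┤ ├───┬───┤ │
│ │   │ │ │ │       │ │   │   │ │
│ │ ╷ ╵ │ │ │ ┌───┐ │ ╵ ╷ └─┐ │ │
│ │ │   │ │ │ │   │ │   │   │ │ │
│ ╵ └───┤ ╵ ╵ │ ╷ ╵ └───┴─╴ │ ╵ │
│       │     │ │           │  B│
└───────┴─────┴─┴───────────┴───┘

Counting corner cells (2 non-opposite passages):
Total corners: 100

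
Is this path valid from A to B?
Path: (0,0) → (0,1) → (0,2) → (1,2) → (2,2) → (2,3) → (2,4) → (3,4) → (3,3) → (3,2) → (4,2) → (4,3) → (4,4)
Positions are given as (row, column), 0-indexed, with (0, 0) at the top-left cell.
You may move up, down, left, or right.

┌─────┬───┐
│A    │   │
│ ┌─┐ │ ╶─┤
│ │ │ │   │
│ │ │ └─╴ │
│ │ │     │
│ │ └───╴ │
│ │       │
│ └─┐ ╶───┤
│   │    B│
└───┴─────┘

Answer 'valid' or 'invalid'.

Checking path validity:
Result: All consecutive moves are passable.

valid

Correct solution:

┌─────┬───┐
│A → ↓│   │
│ ┌─┐ │ ╶─┤
│ │ │↓│   │
│ │ │ └─╴ │
│ │ │↳ → ↓│
│ │ └───╴ │
│ │  ↓ ← ↲│
│ └─┐ ╶───┤
│   │↳ → B│
└───┴─────┘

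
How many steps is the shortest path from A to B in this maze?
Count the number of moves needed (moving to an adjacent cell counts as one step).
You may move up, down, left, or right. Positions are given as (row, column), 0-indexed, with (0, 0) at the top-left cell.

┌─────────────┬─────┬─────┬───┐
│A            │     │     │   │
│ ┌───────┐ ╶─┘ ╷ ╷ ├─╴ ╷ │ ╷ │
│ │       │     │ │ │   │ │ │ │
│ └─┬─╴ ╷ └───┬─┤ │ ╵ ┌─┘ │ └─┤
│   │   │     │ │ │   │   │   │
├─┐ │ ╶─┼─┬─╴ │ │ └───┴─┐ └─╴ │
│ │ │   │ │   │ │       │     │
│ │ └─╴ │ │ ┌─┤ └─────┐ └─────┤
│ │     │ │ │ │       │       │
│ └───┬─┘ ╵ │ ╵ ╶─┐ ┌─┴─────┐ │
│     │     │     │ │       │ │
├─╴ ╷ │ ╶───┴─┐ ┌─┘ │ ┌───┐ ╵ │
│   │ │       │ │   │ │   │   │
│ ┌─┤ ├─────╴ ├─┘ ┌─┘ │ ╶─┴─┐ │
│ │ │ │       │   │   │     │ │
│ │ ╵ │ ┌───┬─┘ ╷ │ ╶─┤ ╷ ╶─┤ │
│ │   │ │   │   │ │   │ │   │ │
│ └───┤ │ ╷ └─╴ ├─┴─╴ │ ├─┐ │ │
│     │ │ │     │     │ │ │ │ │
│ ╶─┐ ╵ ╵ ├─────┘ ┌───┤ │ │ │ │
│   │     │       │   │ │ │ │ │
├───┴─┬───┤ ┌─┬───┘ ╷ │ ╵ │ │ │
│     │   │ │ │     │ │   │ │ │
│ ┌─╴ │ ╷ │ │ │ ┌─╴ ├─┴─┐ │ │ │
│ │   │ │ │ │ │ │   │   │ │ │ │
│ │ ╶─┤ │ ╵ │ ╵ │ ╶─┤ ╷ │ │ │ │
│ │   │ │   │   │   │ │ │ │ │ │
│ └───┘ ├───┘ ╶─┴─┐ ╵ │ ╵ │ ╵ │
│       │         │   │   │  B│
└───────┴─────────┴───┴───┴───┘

Using BFS to find shortest path:
Start: (0, 0), End: (14, 14)
Path found:
(0,0) → (0,1) → (0,2) → (0,3) → (0,4) → (0,5) → (1,5) → (1,6) → (1,7) → (0,7) → (0,8) → (1,8) → (2,8) → (3,8) → (3,9) → (3,10) → (3,11) → (4,11) → (4,12) → (4,13) → (4,14) → (5,14) → (6,14) → (7,14) → (8,14) → (9,14) → (10,14) → (11,14) → (12,14) → (13,14) → (14,14)
Number of steps: 30

Solution:

┌─────────────┬─────┬─────┬───┐
│A → → → → ↓  │↱ ↓  │     │   │
│ ┌───────┐ ╶─┘ ╷ ╷ ├─╴ ╷ │ ╷ │
│ │       │↳ → ↑│↓│ │   │ │ │ │
│ └─┬─╴ ╷ └───┬─┤ │ ╵ ┌─┘ │ └─┤
│   │   │     │ │↓│   │   │   │
├─┐ │ ╶─┼─┬─╴ │ │ └───┴─┐ └─╴ │
│ │ │   │ │   │ │↳ → → ↓│     │
│ │ └─╴ │ │ ┌─┤ └─────┐ └─────┤
│ │     │ │ │ │       │↳ → → ↓│
│ └───┬─┘ ╵ │ ╵ ╶─┐ ┌─┴─────┐ │
│     │     │     │ │       │↓│
├─╴ ╷ │ ╶───┴─┐ ┌─┘ │ ┌───┐ ╵ │
│   │ │       │ │   │ │   │  ↓│
│ ┌─┤ ├─────╴ ├─┘ ┌─┘ │ ╶─┴─┐ │
│ │ │ │       │   │   │     │↓│
│ │ ╵ │ ┌───┬─┘ ╷ │ ╶─┤ ╷ ╶─┤ │
│ │   │ │   │   │ │   │ │   │↓│
│ └───┤ │ ╷ └─╴ ├─┴─╴ │ ├─┐ │ │
│     │ │ │     │     │ │ │ │↓│
│ ╶─┐ ╵ ╵ ├─────┘ ┌───┤ │ │ │ │
│   │     │       │   │ │ │ │↓│
├───┴─┬───┤ ┌─┬───┘ ╷ │ ╵ │ │ │
│     │   │ │ │     │ │   │ │↓│
│ ┌─╴ │ ╷ │ │ │ ┌─╴ ├─┴─┐ │ │ │
│ │   │ │ │ │ │ │   │   │ │ │↓│
│ │ ╶─┤ │ ╵ │ ╵ │ ╶─┤ ╷ │ │ │ │
│ │   │ │   │   │   │ │ │ │ │↓│
│ └───┘ ├───┘ ╶─┴─┐ ╵ │ ╵ │ ╵ │
│       │         │   │   │  B│
└───────┴─────────┴───┴───┴───┘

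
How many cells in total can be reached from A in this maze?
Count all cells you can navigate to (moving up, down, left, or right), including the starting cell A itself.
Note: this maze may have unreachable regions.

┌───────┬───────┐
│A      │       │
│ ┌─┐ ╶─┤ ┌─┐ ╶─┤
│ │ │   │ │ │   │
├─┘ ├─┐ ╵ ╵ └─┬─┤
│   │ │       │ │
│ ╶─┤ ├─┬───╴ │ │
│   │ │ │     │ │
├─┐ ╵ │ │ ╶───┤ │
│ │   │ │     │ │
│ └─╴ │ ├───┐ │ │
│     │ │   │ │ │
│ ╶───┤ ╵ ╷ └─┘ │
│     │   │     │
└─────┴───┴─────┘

Using BFS/flood-fill to find all reachable cells from A:
Maze size: 7 × 8 = 56 total cells
30 cell(s) are walled off and cannot be reached from A.
Reachable cells: 26

Reachable region (· marks reachable cells):

┌───────┬───────┐
│A · · ·│· · · ·│
│ ┌─┐ ╶─┤ ┌─┐ ╶─┤
│·│ │· ·│·│·│· ·│
├─┘ ├─┐ ╵ ╵ └─┬─┤
│   │ │· · · ·│ │
│ ╶─┤ ├─┬───╴ │ │
│   │ │ │· · ·│ │
├─┐ ╵ │ │ ╶───┤ │
│ │   │ │· · ·│ │
│ └─╴ │ ├───┐ │ │
│     │ │   │·│ │
│ ╶───┤ ╵ ╷ └─┘ │
│     │   │     │
└─────┴───┴─────┘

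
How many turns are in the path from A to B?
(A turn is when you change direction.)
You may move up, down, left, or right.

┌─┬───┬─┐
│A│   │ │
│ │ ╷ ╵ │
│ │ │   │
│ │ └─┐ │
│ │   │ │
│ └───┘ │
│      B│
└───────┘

Directions: down, down, down, right, right, right
Number of turns: 1

Solution:

┌─┬───┬─┐
│A│   │ │
│ │ ╷ ╵ │
│↓│ │   │
│ │ └─┐ │
│↓│   │ │
│ └───┘ │
│↳ → → B│
└───────┘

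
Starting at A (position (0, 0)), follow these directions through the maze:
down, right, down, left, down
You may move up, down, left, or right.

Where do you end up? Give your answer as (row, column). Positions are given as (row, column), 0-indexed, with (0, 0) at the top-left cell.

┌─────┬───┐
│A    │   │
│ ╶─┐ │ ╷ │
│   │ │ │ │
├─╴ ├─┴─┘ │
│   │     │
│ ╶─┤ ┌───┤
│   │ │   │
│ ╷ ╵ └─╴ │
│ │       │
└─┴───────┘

Following directions step by step:
Start: (0, 0)
  down: (0, 0) → (1, 0)
  right: (1, 0) → (1, 1)
  down: (1, 1) → (2, 1)
  left: (2, 1) → (2, 0)
  down: (2, 0) → (3, 0)
Final position: (3, 0)

Path taken:

┌─────┬───┐
│A    │   │
│ ╶─┐ │ ╷ │
│↳ ↓│ │ │ │
├─╴ ├─┴─┘ │
│↓ ↲│     │
│ ╶─┤ ┌───┤
│B  │ │   │
│ ╷ ╵ └─╴ │
│ │       │
└─┴───────┘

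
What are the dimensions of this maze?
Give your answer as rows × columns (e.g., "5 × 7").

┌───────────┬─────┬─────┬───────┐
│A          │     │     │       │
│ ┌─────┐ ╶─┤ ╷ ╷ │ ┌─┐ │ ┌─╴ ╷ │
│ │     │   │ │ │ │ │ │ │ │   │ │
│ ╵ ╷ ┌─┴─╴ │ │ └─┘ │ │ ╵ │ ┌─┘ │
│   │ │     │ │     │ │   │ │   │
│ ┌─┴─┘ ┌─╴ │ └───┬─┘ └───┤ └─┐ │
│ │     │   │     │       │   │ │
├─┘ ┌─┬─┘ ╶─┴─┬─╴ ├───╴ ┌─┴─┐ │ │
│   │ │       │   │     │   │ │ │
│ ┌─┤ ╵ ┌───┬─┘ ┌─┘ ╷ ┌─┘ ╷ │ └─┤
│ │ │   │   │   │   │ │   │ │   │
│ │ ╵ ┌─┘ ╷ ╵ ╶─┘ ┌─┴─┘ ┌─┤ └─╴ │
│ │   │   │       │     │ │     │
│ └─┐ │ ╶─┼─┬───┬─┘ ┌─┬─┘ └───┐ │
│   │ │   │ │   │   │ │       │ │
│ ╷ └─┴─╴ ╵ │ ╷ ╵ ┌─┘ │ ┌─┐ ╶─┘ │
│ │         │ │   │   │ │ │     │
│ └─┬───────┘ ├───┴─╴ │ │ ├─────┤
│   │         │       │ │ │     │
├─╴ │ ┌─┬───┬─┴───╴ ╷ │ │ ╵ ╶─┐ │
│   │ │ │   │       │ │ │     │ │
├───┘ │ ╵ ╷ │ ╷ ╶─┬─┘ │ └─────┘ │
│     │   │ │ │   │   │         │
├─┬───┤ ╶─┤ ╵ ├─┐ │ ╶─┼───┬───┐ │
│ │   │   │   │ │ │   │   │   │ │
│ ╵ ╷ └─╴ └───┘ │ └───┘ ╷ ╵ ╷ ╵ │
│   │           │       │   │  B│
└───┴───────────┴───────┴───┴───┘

Counting the maze dimensions:
Rows (vertical): 14
Columns (horizontal): 16
Dimensions: 14 × 16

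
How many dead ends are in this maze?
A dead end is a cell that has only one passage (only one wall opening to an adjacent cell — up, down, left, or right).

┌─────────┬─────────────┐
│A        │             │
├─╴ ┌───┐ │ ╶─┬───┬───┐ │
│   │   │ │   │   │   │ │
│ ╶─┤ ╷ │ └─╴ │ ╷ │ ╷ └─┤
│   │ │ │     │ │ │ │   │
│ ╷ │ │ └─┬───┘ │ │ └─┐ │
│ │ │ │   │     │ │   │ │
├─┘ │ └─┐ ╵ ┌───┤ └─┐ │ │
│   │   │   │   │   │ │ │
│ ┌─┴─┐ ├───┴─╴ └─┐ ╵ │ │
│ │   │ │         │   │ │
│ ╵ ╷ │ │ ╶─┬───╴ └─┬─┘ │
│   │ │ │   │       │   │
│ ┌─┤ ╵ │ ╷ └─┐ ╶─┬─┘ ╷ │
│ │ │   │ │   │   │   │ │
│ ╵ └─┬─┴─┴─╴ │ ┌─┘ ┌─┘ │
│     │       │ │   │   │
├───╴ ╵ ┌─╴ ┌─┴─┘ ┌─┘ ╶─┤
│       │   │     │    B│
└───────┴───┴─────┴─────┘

Checking each cell for number of passages:

Dead ends found at positions:
  (0, 0)
  (1, 11)
  (3, 0)
  (4, 6)
  (6, 6)
  (6, 9)
  (7, 1)
  (7, 4)
  (7, 8)
  (8, 7)
  (9, 0)
  (9, 4)
  (9, 6)
  (9, 9)
  (9, 11)
Total dead ends: 15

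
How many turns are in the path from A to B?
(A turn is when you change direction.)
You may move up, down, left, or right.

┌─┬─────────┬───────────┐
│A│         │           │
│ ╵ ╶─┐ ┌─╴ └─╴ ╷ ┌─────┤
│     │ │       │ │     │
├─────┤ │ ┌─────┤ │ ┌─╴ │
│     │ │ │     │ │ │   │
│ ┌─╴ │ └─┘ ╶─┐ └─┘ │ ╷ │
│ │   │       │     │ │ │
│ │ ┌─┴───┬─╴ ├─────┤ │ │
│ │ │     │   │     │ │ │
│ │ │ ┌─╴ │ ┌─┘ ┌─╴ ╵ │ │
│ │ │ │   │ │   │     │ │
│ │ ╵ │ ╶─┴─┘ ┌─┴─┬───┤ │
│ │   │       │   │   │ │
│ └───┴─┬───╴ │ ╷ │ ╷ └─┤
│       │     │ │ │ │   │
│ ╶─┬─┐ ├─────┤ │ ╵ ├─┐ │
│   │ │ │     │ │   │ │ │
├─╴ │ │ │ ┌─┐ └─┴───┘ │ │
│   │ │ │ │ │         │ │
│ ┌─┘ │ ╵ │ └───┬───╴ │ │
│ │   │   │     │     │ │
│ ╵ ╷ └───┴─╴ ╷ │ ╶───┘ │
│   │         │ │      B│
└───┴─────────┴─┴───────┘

Directions: down, right, up, right, right, down, down, down, right, right, up, right, right, down, right, right, up, up, right, right, down, left, down, down, down, left, up, left, left, down, left, down, left, left, left, up, right, up, left, left, down, down, left, up, up, up, right, up, left, left, down, down, down, down, down, right, right, right, down, down, down, right, up, up, right, right, down, right, right, right, right, down, left, left, down, right, right, right
Number of turns: 43

Solution:

┌─┬─────────┬───────────┐
│A│↱ → ↓    │           │
│ ╵ ╶─┐ ┌─╴ └─╴ ╷ ┌─────┤
│↳ ↑  │↓│       │ │↱ → ↓│
├─────┤ │ ┌─────┤ │ ┌─╴ │
│↓ ← ↰│↓│ │↱ → ↓│ │↑│↓ ↲│
│ ┌─╴ │ └─┘ ╶─┐ └─┘ │ ╷ │
│↓│↱ ↑│↳ → ↑  │↳ → ↑│↓│ │
│ │ ┌─┴───┬─╴ ├─────┤ │ │
│↓│↑│↓ ← ↰│   │↓ ← ↰│↓│ │
│ │ │ ┌─╴ │ ┌─┘ ┌─╴ ╵ │ │
│↓│↑│↓│↱ ↑│ │↓ ↲│  ↑ ↲│ │
│ │ ╵ │ ╶─┴─┘ ┌─┴─┬───┤ │
│↓│↑ ↲│↑ ← ← ↲│   │   │ │
│ └───┴─┬───╴ │ ╷ │ ╷ └─┤
│↳ → → ↓│     │ │ │ │   │
│ ╶─┬─┐ ├─────┤ │ ╵ ├─┐ │
│   │ │↓│↱ → ↓│ │   │ │ │
├─╴ │ │ │ ┌─┐ └─┴───┘ │ │
│   │ │↓│↑│ │↳ → → → ↓│ │
│ ┌─┘ │ ╵ │ └───┬───╴ │ │
│ │   │↳ ↑│     │↓ ← ↲│ │
│ ╵ ╷ └───┴─╴ ╷ │ ╶───┘ │
│   │         │ │↳ → → B│
└───┴─────────┴─┴───────┘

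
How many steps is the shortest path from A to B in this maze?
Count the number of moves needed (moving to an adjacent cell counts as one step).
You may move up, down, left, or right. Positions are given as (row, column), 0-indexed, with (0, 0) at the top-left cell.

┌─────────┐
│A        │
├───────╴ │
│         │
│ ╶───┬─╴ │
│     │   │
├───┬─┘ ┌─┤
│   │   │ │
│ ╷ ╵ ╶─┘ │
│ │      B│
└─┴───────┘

Using BFS to find shortest path:
Start: (0, 0), End: (4, 4)
Path found:
(0,0) → (0,1) → (0,2) → (0,3) → (0,4) → (1,4) → (2,4) → (2,3) → (3,3) → (3,2) → (4,2) → (4,3) → (4,4)
Number of steps: 12

Solution:

┌─────────┐
│A → → → ↓│
├───────╴ │
│        ↓│
│ ╶───┬─╴ │
│     │↓ ↲│
├───┬─┘ ┌─┤
│   │↓ ↲│ │
│ ╷ ╵ ╶─┘ │
│ │  ↳ → B│
└─┴───────┘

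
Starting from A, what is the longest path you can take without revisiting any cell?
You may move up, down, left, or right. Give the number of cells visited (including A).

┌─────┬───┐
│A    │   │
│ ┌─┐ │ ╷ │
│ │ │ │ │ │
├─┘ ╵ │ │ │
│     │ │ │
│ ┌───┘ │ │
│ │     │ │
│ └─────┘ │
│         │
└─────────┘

Finding longest simple path using DFS:
Start: (0, 0)
Longest path visits 23 cells
Path: A → right → right → down → down → left → left → down → down → right → right → right → right → up → up → up → up → left → down → down → down → left → left

Solution:

┌─────┬───┐
│A → ↓│↓ ↰│
│ ┌─┐ │ ╷ │
│ │ │↓│↓│↑│
├─┘ ╵ │ │ │
│↓ ← ↲│↓│↑│
│ ┌───┘ │ │
│↓│B ← ↲│↑│
│ └─────┘ │
│↳ → → → ↑│
└─────────┘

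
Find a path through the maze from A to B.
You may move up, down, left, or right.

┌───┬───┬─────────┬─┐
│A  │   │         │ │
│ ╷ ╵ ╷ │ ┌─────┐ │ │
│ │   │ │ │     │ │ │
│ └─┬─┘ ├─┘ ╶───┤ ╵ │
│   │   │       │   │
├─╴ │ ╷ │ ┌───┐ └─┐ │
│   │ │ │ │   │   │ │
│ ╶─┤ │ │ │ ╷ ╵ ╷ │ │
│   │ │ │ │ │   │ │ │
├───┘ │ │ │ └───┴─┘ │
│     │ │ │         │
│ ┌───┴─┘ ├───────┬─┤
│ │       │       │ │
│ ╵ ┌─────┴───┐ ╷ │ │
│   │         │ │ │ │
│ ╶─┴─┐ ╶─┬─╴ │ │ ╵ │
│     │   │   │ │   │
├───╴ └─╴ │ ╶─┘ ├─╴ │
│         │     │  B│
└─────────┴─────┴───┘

Finding the shortest path through the maze:
Path length: 40 steps
Directions: right → down → right → up → right → down → down → left → down → down → down → left → left → down → down → down → right → right → down → right → right → up → left → up → right → right → right → down → left → down → right → right → up → up → up → right → down → down → right → down

Solution:

┌───┬───┬─────────┬─┐
│A ↓│↱ ↓│         │ │
│ ╷ ╵ ╷ │ ┌─────┐ │ │
│ │↳ ↑│↓│ │     │ │ │
│ └─┬─┘ ├─┘ ╶───┤ ╵ │
│   │↓ ↲│       │   │
├─╴ │ ╷ │ ┌───┐ └─┐ │
│   │↓│ │ │   │   │ │
│ ╶─┤ │ │ │ ╷ ╵ ╷ │ │
│   │↓│ │ │ │   │ │ │
├───┘ │ │ │ └───┴─┘ │
│↓ ← ↲│ │ │         │
│ ┌───┴─┘ ├───────┬─┤
│↓│       │    ↱ ↓│ │
│ ╵ ┌─────┴───┐ ╷ │ │
│↓  │  ↱ → → ↓│↑│↓│ │
│ ╶─┴─┐ ╶─┬─╴ │ │ ╵ │
│↳ → ↓│↑ ↰│↓ ↲│↑│↳ ↓│
├───╴ └─╴ │ ╶─┘ ├─╴ │
│    ↳ → ↑│↳ → ↑│  B│
└─────────┴─────┴───┘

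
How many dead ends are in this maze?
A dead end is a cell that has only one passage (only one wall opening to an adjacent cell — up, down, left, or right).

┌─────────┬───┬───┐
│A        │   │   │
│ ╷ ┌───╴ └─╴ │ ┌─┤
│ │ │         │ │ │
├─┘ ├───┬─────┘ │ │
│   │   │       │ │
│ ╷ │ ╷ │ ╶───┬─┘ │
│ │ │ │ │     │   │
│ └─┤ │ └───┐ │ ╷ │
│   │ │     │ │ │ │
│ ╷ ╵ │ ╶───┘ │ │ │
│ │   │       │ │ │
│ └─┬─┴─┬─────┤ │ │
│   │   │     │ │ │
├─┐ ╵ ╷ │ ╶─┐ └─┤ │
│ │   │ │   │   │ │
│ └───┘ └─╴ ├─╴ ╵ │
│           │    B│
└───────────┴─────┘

Checking each cell for number of passages:

Dead ends found at positions:
  (0, 5)
  (0, 8)
  (1, 0)
  (1, 2)
  (1, 8)
  (3, 1)
  (4, 5)
  (6, 7)
  (7, 0)
  (8, 6)
Total dead ends: 10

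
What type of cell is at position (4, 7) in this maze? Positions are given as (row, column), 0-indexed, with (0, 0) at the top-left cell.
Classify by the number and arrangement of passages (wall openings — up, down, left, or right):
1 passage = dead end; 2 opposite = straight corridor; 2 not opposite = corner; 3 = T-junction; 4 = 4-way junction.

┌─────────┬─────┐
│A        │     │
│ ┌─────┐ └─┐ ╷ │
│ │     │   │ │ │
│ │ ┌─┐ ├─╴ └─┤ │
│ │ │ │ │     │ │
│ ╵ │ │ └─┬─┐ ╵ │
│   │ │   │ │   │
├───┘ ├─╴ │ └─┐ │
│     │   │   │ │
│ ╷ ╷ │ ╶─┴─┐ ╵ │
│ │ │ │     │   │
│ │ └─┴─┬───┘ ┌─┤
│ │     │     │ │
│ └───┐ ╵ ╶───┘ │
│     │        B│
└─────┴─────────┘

Checking cell at (4, 7):
Number of passages: 2
Cell type: straight corridor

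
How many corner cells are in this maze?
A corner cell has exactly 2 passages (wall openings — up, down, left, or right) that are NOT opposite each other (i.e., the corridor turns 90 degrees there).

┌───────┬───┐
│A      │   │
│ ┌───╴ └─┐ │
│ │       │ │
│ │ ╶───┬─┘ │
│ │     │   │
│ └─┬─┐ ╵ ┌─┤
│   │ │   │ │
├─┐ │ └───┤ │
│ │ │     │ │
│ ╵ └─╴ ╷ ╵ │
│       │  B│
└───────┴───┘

Counting corner cells (2 non-opposite passages):
Total corners: 18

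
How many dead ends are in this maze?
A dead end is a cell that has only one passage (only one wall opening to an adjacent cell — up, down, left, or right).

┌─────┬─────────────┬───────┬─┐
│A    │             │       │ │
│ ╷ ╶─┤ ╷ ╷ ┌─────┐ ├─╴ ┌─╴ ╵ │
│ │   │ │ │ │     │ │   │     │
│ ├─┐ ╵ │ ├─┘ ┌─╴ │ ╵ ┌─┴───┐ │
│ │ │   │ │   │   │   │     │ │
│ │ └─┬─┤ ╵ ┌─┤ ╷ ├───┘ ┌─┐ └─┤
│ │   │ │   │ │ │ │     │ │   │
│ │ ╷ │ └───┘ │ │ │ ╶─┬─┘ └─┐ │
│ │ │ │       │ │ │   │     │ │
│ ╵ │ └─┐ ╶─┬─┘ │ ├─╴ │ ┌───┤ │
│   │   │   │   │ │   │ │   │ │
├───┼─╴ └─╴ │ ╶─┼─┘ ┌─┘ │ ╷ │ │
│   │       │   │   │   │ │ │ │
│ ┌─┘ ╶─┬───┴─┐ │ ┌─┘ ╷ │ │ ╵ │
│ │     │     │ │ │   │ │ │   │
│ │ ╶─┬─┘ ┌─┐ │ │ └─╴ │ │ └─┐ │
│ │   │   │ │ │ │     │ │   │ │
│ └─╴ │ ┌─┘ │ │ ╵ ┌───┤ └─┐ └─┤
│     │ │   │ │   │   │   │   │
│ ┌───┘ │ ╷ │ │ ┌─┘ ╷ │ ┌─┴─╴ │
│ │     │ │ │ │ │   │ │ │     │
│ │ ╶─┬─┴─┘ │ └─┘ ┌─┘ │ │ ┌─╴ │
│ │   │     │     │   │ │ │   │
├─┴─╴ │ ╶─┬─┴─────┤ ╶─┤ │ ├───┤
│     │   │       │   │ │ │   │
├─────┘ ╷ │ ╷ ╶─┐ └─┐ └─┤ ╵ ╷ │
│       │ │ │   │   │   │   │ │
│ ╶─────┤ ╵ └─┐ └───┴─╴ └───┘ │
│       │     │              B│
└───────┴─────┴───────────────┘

Checking each cell for number of passages:

Dead ends found at positions:
  (0, 2)
  (0, 10)
  (0, 14)
  (1, 5)
  (1, 12)
  (2, 1)
  (2, 14)
  (3, 3)
  (3, 6)
  (3, 12)
  (4, 13)
  (5, 8)
  (6, 1)
  (7, 3)
  (7, 9)
  (8, 5)
  (8, 14)
  (9, 12)
  (10, 4)
  (10, 7)
  (11, 0)
  (11, 13)
  (12, 0)
  (12, 11)
  (13, 9)
  (14, 3)
  (14, 6)
Total dead ends: 27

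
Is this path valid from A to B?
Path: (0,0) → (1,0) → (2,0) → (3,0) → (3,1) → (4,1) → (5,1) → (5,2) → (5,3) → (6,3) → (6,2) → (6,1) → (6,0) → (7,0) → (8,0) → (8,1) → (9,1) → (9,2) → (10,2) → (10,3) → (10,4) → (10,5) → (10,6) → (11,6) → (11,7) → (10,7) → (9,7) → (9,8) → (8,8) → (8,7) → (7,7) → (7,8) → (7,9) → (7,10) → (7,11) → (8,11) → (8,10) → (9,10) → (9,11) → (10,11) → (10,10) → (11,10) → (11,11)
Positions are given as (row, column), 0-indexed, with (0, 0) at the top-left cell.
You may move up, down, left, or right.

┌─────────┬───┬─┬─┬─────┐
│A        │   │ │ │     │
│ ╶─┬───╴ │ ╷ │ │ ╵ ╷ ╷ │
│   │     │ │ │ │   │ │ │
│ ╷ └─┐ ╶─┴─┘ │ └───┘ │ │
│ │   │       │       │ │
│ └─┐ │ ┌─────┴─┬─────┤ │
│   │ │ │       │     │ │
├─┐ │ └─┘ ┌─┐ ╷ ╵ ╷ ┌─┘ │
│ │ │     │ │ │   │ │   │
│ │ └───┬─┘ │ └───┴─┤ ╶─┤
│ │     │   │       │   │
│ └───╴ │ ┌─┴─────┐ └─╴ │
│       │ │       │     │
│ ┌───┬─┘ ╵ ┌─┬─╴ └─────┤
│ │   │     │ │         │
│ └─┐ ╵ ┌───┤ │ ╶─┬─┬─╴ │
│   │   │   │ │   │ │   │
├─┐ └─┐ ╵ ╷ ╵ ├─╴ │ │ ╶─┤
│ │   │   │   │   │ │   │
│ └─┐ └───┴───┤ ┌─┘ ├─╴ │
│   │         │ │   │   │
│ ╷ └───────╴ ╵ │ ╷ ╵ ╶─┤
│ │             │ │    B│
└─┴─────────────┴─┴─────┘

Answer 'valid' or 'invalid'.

Checking path validity:
Result: All consecutive moves are passable.

valid

Correct solution:

┌─────────┬───┬─┬─┬─────┐
│A        │   │ │ │     │
│ ╶─┬───╴ │ ╷ │ │ ╵ ╷ ╷ │
│↓  │     │ │ │ │   │ │ │
│ ╷ └─┐ ╶─┴─┘ │ └───┘ │ │
│↓│   │       │       │ │
│ └─┐ │ ┌─────┴─┬─────┤ │
│↳ ↓│ │ │       │     │ │
├─┐ │ └─┘ ┌─┐ ╷ ╵ ╷ ┌─┘ │
│ │↓│     │ │ │   │ │   │
│ │ └───┬─┘ │ └───┴─┤ ╶─┤
│ │↳ → ↓│   │       │   │
│ └───╴ │ ┌─┴─────┐ └─╴ │
│↓ ← ← ↲│ │       │     │
│ ┌───┬─┘ ╵ ┌─┬─╴ └─────┤
│↓│   │     │ │↱ → → → ↓│
│ └─┐ ╵ ┌───┤ │ ╶─┬─┬─╴ │
│↳ ↓│   │   │ │↑ ↰│ │↓ ↲│
├─┐ └─┐ ╵ ╷ ╵ ├─╴ │ │ ╶─┤
│ │↳ ↓│   │   │↱ ↑│ │↳ ↓│
│ └─┐ └───┴───┤ ┌─┘ ├─╴ │
│   │↳ → → → ↓│↑│   │↓ ↲│
│ ╷ └───────╴ ╵ │ ╷ ╵ ╶─┤
│ │          ↳ ↑│ │  ↳ B│
└─┴─────────────┴─┴─────┘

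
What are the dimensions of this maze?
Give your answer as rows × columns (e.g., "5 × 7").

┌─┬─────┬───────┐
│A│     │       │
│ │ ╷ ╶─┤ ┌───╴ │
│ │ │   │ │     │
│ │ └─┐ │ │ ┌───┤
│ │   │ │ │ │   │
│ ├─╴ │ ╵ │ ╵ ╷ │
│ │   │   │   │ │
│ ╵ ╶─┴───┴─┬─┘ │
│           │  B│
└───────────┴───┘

Counting the maze dimensions:
Rows (vertical): 5
Columns (horizontal): 8
Dimensions: 5 × 8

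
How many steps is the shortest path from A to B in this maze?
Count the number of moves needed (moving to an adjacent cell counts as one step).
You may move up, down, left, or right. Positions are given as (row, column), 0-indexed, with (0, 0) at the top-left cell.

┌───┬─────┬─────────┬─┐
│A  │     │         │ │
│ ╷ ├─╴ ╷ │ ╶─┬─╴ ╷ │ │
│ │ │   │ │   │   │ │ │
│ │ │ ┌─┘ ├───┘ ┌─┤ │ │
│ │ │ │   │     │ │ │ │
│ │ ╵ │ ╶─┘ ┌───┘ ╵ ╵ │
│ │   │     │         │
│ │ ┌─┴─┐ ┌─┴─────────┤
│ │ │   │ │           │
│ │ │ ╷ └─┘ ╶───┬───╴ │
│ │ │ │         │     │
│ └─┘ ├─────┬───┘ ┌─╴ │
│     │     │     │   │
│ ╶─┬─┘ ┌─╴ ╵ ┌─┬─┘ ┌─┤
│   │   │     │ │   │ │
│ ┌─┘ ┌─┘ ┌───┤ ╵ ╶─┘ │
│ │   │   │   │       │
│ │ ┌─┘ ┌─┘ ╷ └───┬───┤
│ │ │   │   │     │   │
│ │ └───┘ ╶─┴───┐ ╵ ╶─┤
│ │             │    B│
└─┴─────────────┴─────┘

Using BFS to find shortest path:
Start: (0, 0), End: (10, 10)
Path found:
(0,0) → (1,0) → (2,0) → (3,0) → (4,0) → (5,0) → (6,0) → (6,1) → (6,2) → (5,2) → (4,2) → (4,3) → (5,3) → (5,4) → (5,5) → (4,5) → (4,6) → (4,7) → (4,8) → (4,9) → (4,10) → (5,10) → (5,9) → (5,8) → (6,8) → (6,7) → (6,6) → (7,6) → (7,5) → (6,5) → (6,4) → (6,3) → (7,3) → (7,2) → (8,2) → (8,1) → (9,1) → (10,1) → (10,2) → (10,3) → (10,4) → (9,4) → (9,5) → (8,5) → (8,6) → (9,6) → (9,7) → (9,8) → (10,8) → (10,9) → (10,10)
Number of steps: 50

Solution:

┌───┬─────┬─────────┬─┐
│A  │     │         │ │
│ ╷ ├─╴ ╷ │ ╶─┬─╴ ╷ │ │
│↓│ │   │ │   │   │ │ │
│ │ │ ┌─┘ ├───┘ ┌─┤ │ │
│↓│ │ │   │     │ │ │ │
│ │ ╵ │ ╶─┘ ┌───┘ ╵ ╵ │
│↓│   │     │         │
│ │ ┌─┴─┐ ┌─┴─────────┤
│↓│ │↱ ↓│ │↱ → → → → ↓│
│ │ │ ╷ └─┘ ╶───┬───╴ │
│↓│ │↑│↳ → ↑    │↓ ← ↲│
│ └─┘ ├─────┬───┘ ┌─╴ │
│↳ → ↑│↓ ← ↰│↓ ← ↲│   │
│ ╶─┬─┘ ┌─╴ ╵ ┌─┬─┘ ┌─┤
│   │↓ ↲│  ↑ ↲│ │   │ │
│ ┌─┘ ┌─┘ ┌───┤ ╵ ╶─┘ │
│ │↓ ↲│   │↱ ↓│       │
│ │ ┌─┘ ┌─┘ ╷ └───┬───┤
│ │↓│   │↱ ↑│↳ → ↓│   │
│ │ └───┘ ╶─┴───┐ ╵ ╶─┤
│ │↳ → → ↑      │↳ → B│
└─┴─────────────┴─────┘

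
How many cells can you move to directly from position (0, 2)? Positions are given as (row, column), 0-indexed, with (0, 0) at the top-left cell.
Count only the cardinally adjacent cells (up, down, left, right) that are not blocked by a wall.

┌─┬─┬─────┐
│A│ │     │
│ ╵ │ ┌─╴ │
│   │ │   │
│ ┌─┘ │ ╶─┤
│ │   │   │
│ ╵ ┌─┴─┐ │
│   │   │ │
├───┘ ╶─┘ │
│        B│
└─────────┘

Checking passable neighbors of (0, 2):
Neighbors: (1, 2), (0, 3)
Count: 2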